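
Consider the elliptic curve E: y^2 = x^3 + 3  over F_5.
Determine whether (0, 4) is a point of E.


Check whether y^2 = x^3 + 0 x + 3 (mod 5) for (x, y) = (0, 4).
LHS: y^2 = 4^2 mod 5 = 1
RHS: x^3 + 0 x + 3 = 0^3 + 0*0 + 3 mod 5 = 3
LHS != RHS

No, not on the curve


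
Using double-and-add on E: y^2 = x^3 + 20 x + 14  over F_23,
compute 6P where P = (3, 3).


k = 6 = 110_2 (binary, LSB first: 011)
Double-and-add from P = (3, 3):
  bit 0 = 0: acc unchanged = O
  bit 1 = 1: acc = O + (10, 15) = (10, 15)
  bit 2 = 1: acc = (10, 15) + (12, 2) = (3, 20)

6P = (3, 20)


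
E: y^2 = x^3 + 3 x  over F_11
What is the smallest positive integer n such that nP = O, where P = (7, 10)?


Compute successive multiples of P until we hit O:
  1P = (7, 10)
  2P = (1, 2)
  3P = (6, 6)
  4P = (3, 6)
  5P = (2, 6)
  6P = (0, 0)
  7P = (2, 5)
  8P = (3, 5)
  ... (continuing to 12P)
  12P = O

ord(P) = 12


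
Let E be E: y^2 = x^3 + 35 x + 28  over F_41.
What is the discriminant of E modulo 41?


4 a^3 + 27 b^2 = 4*35^3 + 27*28^2 = 171500 + 21168 = 192668
Delta = -16 * (192668) = -3082688
Delta mod 41 = 20

Delta = 20 (mod 41)


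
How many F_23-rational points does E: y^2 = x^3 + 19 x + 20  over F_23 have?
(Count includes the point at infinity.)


For each x in F_23, count y with y^2 = x^3 + 19 x + 20 mod 23:
  x = 3: RHS = 12, y in [9, 14]  -> 2 point(s)
  x = 7: RHS = 13, y in [6, 17]  -> 2 point(s)
  x = 9: RHS = 0, y in [0]  -> 1 point(s)
  x = 13: RHS = 3, y in [7, 16]  -> 2 point(s)
  x = 15: RHS = 0, y in [0]  -> 1 point(s)
  x = 16: RHS = 4, y in [2, 21]  -> 2 point(s)
  x = 17: RHS = 12, y in [9, 14]  -> 2 point(s)
  x = 19: RHS = 18, y in [8, 15]  -> 2 point(s)
  x = 22: RHS = 0, y in [0]  -> 1 point(s)
Affine points: 15. Add the point at infinity: total = 16.

#E(F_23) = 16


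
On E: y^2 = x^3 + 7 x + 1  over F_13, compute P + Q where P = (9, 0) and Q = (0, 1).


P != Q, so use the chord formula.
s = (y2 - y1) / (x2 - x1) = (1) / (4) mod 13 = 10
x3 = s^2 - x1 - x2 mod 13 = 10^2 - 9 - 0 = 0
y3 = s (x1 - x3) - y1 mod 13 = 10 * (9 - 0) - 0 = 12

P + Q = (0, 12)


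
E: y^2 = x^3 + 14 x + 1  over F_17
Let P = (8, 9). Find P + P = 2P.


Doubling: s = (3 x1^2 + a) / (2 y1)
s = (3*8^2 + 14) / (2*9) mod 17 = 2
x3 = s^2 - 2 x1 mod 17 = 2^2 - 2*8 = 5
y3 = s (x1 - x3) - y1 mod 17 = 2 * (8 - 5) - 9 = 14

2P = (5, 14)


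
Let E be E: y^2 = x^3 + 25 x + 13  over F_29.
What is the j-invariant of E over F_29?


Delta = -16(4 a^3 + 27 b^2) mod 29 = 21
-1728 * (4 a)^3 = -1728 * (4*25)^3 mod 29 = 3
j = 3 * 21^(-1) mod 29 = 25

j = 25 (mod 29)


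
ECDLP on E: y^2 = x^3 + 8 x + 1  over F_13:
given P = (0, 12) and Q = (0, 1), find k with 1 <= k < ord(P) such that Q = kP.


Enumerate multiples of P until we hit Q = (0, 1):
  1P = (0, 12)
  2P = (3, 0)
  3P = (0, 1)
Match found at i = 3.

k = 3


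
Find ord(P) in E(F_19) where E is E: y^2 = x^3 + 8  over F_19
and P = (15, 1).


Compute successive multiples of P until we hit O:
  1P = (15, 1)
  2P = (14, 4)
  3P = (18, 8)
  4P = (2, 4)
  5P = (7, 3)
  6P = (3, 15)
  7P = (5, 0)
  8P = (3, 4)
  ... (continuing to 14P)
  14P = O

ord(P) = 14


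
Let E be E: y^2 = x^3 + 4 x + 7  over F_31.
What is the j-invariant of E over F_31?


Delta = -16(4 a^3 + 27 b^2) mod 31 = 1
-1728 * (4 a)^3 = -1728 * (4*4)^3 mod 31 = 1
j = 1 * 1^(-1) mod 31 = 1

j = 1 (mod 31)


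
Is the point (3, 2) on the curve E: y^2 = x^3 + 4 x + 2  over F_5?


Check whether y^2 = x^3 + 4 x + 2 (mod 5) for (x, y) = (3, 2).
LHS: y^2 = 2^2 mod 5 = 4
RHS: x^3 + 4 x + 2 = 3^3 + 4*3 + 2 mod 5 = 1
LHS != RHS

No, not on the curve


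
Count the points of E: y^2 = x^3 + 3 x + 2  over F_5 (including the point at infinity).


For each x in F_5, count y with y^2 = x^3 + 3 x + 2 mod 5:
  x = 1: RHS = 1, y in [1, 4]  -> 2 point(s)
  x = 2: RHS = 1, y in [1, 4]  -> 2 point(s)
Affine points: 4. Add the point at infinity: total = 5.

#E(F_5) = 5


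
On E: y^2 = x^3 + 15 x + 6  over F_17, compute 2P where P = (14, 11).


k = 2 = 10_2 (binary, LSB first: 01)
Double-and-add from P = (14, 11):
  bit 0 = 0: acc unchanged = O
  bit 1 = 1: acc = O + (14, 6) = (14, 6)

2P = (14, 6)


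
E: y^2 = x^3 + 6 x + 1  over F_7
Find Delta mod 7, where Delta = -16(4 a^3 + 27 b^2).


4 a^3 + 27 b^2 = 4*6^3 + 27*1^2 = 864 + 27 = 891
Delta = -16 * (891) = -14256
Delta mod 7 = 3

Delta = 3 (mod 7)


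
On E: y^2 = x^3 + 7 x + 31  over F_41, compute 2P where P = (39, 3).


Doubling: s = (3 x1^2 + a) / (2 y1)
s = (3*39^2 + 7) / (2*3) mod 41 = 10
x3 = s^2 - 2 x1 mod 41 = 10^2 - 2*39 = 22
y3 = s (x1 - x3) - y1 mod 41 = 10 * (39 - 22) - 3 = 3

2P = (22, 3)


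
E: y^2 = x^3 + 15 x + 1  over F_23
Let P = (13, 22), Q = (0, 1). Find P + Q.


P != Q, so use the chord formula.
s = (y2 - y1) / (x2 - x1) = (2) / (10) mod 23 = 14
x3 = s^2 - x1 - x2 mod 23 = 14^2 - 13 - 0 = 22
y3 = s (x1 - x3) - y1 mod 23 = 14 * (13 - 22) - 22 = 13

P + Q = (22, 13)


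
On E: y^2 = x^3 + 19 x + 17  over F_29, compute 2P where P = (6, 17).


k = 2 = 10_2 (binary, LSB first: 01)
Double-and-add from P = (6, 17):
  bit 0 = 0: acc unchanged = O
  bit 1 = 1: acc = O + (23, 21) = (23, 21)

2P = (23, 21)


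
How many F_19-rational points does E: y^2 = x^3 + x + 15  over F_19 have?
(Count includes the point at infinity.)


For each x in F_19, count y with y^2 = x^3 + 1 x + 15 mod 19:
  x = 1: RHS = 17, y in [6, 13]  -> 2 point(s)
  x = 2: RHS = 6, y in [5, 14]  -> 2 point(s)
  x = 3: RHS = 7, y in [8, 11]  -> 2 point(s)
  x = 4: RHS = 7, y in [8, 11]  -> 2 point(s)
  x = 6: RHS = 9, y in [3, 16]  -> 2 point(s)
  x = 7: RHS = 4, y in [2, 17]  -> 2 point(s)
  x = 12: RHS = 7, y in [8, 11]  -> 2 point(s)
  x = 15: RHS = 4, y in [2, 17]  -> 2 point(s)
  x = 16: RHS = 4, y in [2, 17]  -> 2 point(s)
  x = 17: RHS = 5, y in [9, 10]  -> 2 point(s)
Affine points: 20. Add the point at infinity: total = 21.

#E(F_19) = 21


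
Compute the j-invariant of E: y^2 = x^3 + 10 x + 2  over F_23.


Delta = -16(4 a^3 + 27 b^2) mod 23 = 6
-1728 * (4 a)^3 = -1728 * (4*10)^3 mod 23 = 4
j = 4 * 6^(-1) mod 23 = 16

j = 16 (mod 23)


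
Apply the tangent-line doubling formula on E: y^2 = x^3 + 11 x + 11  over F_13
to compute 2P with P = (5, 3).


Doubling: s = (3 x1^2 + a) / (2 y1)
s = (3*5^2 + 11) / (2*3) mod 13 = 10
x3 = s^2 - 2 x1 mod 13 = 10^2 - 2*5 = 12
y3 = s (x1 - x3) - y1 mod 13 = 10 * (5 - 12) - 3 = 5

2P = (12, 5)


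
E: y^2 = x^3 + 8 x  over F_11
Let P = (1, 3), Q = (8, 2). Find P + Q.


P != Q, so use the chord formula.
s = (y2 - y1) / (x2 - x1) = (10) / (7) mod 11 = 3
x3 = s^2 - x1 - x2 mod 11 = 3^2 - 1 - 8 = 0
y3 = s (x1 - x3) - y1 mod 11 = 3 * (1 - 0) - 3 = 0

P + Q = (0, 0)


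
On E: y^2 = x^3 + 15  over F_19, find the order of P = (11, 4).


Compute successive multiples of P until we hit O:
  1P = (11, 4)
  2P = (3, 17)
  3P = (2, 17)
  4P = (17, 11)
  5P = (14, 2)
  6P = (5, 11)
  7P = (7, 4)
  8P = (1, 15)
  ... (continuing to 19P)
  19P = O

ord(P) = 19


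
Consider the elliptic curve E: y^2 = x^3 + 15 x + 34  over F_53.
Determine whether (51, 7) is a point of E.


Check whether y^2 = x^3 + 15 x + 34 (mod 53) for (x, y) = (51, 7).
LHS: y^2 = 7^2 mod 53 = 49
RHS: x^3 + 15 x + 34 = 51^3 + 15*51 + 34 mod 53 = 49
LHS = RHS

Yes, on the curve


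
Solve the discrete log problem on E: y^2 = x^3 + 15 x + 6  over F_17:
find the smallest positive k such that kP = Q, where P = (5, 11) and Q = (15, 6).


Enumerate multiples of P until we hit Q = (15, 6):
  1P = (5, 11)
  2P = (8, 3)
  3P = (13, 16)
  4P = (14, 11)
  5P = (15, 6)
Match found at i = 5.

k = 5


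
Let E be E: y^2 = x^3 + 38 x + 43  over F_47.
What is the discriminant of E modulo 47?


4 a^3 + 27 b^2 = 4*38^3 + 27*43^2 = 219488 + 49923 = 269411
Delta = -16 * (269411) = -4310576
Delta mod 47 = 29

Delta = 29 (mod 47)


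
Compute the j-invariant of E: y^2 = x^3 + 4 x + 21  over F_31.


Delta = -16(4 a^3 + 27 b^2) mod 31 = 10
-1728 * (4 a)^3 = -1728 * (4*4)^3 mod 31 = 1
j = 1 * 10^(-1) mod 31 = 28

j = 28 (mod 31)


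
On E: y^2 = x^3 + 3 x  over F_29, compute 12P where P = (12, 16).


k = 12 = 1100_2 (binary, LSB first: 0011)
Double-and-add from P = (12, 16):
  bit 0 = 0: acc unchanged = O
  bit 1 = 0: acc unchanged = O
  bit 2 = 1: acc = O + (28, 5) = (28, 5)
  bit 3 = 1: acc = (28, 5) + (7, 25) = (22, 10)

12P = (22, 10)


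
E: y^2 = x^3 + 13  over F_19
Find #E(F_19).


For each x in F_19, count y with y^2 = x^3 + 0 x + 13 mod 19:
  x = 4: RHS = 1, y in [1, 18]  -> 2 point(s)
  x = 5: RHS = 5, y in [9, 10]  -> 2 point(s)
  x = 6: RHS = 1, y in [1, 18]  -> 2 point(s)
  x = 9: RHS = 1, y in [1, 18]  -> 2 point(s)
  x = 10: RHS = 6, y in [5, 14]  -> 2 point(s)
  x = 13: RHS = 6, y in [5, 14]  -> 2 point(s)
  x = 15: RHS = 6, y in [5, 14]  -> 2 point(s)
  x = 16: RHS = 5, y in [9, 10]  -> 2 point(s)
  x = 17: RHS = 5, y in [9, 10]  -> 2 point(s)
Affine points: 18. Add the point at infinity: total = 19.

#E(F_19) = 19


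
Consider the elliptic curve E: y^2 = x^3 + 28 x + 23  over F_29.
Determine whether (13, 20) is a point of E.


Check whether y^2 = x^3 + 28 x + 23 (mod 29) for (x, y) = (13, 20).
LHS: y^2 = 20^2 mod 29 = 23
RHS: x^3 + 28 x + 23 = 13^3 + 28*13 + 23 mod 29 = 3
LHS != RHS

No, not on the curve


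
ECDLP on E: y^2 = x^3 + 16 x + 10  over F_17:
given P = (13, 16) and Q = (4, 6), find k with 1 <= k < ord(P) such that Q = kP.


Enumerate multiples of P until we hit Q = (4, 6):
  1P = (13, 16)
  2P = (12, 3)
  3P = (8, 15)
  4P = (11, 15)
  5P = (6, 13)
  6P = (2, 13)
  7P = (15, 2)
  8P = (4, 6)
Match found at i = 8.

k = 8


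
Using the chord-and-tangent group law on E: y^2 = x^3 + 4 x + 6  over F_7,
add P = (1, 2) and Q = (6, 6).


P != Q, so use the chord formula.
s = (y2 - y1) / (x2 - x1) = (4) / (5) mod 7 = 5
x3 = s^2 - x1 - x2 mod 7 = 5^2 - 1 - 6 = 4
y3 = s (x1 - x3) - y1 mod 7 = 5 * (1 - 4) - 2 = 4

P + Q = (4, 4)


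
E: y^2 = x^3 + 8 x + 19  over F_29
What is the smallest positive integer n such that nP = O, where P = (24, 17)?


Compute successive multiples of P until we hit O:
  1P = (24, 17)
  2P = (6, 15)
  3P = (23, 25)
  4P = (17, 14)
  5P = (16, 3)
  6P = (12, 4)
  7P = (27, 16)
  8P = (20, 1)
  ... (continuing to 28P)
  28P = O

ord(P) = 28


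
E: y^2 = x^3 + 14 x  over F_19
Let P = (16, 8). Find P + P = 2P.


Doubling: s = (3 x1^2 + a) / (2 y1)
s = (3*16^2 + 14) / (2*8) mod 19 = 18
x3 = s^2 - 2 x1 mod 19 = 18^2 - 2*16 = 7
y3 = s (x1 - x3) - y1 mod 19 = 18 * (16 - 7) - 8 = 2

2P = (7, 2)


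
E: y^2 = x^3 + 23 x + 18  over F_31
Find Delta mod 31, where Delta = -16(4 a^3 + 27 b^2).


4 a^3 + 27 b^2 = 4*23^3 + 27*18^2 = 48668 + 8748 = 57416
Delta = -16 * (57416) = -918656
Delta mod 31 = 29

Delta = 29 (mod 31)


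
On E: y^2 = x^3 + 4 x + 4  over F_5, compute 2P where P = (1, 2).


Doubling: s = (3 x1^2 + a) / (2 y1)
s = (3*1^2 + 4) / (2*2) mod 5 = 3
x3 = s^2 - 2 x1 mod 5 = 3^2 - 2*1 = 2
y3 = s (x1 - x3) - y1 mod 5 = 3 * (1 - 2) - 2 = 0

2P = (2, 0)


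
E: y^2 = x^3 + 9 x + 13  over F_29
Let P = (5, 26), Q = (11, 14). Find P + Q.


P != Q, so use the chord formula.
s = (y2 - y1) / (x2 - x1) = (17) / (6) mod 29 = 27
x3 = s^2 - x1 - x2 mod 29 = 27^2 - 5 - 11 = 17
y3 = s (x1 - x3) - y1 mod 29 = 27 * (5 - 17) - 26 = 27

P + Q = (17, 27)


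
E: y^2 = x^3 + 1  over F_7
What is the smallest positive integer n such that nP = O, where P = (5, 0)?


Compute successive multiples of P until we hit O:
  1P = (5, 0)
  2P = O

ord(P) = 2


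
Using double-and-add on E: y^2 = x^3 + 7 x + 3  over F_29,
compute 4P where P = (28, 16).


k = 4 = 100_2 (binary, LSB first: 001)
Double-and-add from P = (28, 16):
  bit 0 = 0: acc unchanged = O
  bit 1 = 0: acc unchanged = O
  bit 2 = 1: acc = O + (26, 19) = (26, 19)

4P = (26, 19)


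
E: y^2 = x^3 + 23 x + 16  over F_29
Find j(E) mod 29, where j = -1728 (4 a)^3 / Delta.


Delta = -16(4 a^3 + 27 b^2) mod 29 = 5
-1728 * (4 a)^3 = -1728 * (4*23)^3 mod 29 = 21
j = 21 * 5^(-1) mod 29 = 10

j = 10 (mod 29)


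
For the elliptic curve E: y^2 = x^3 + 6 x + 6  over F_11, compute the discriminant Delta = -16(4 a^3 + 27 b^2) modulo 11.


4 a^3 + 27 b^2 = 4*6^3 + 27*6^2 = 864 + 972 = 1836
Delta = -16 * (1836) = -29376
Delta mod 11 = 5

Delta = 5 (mod 11)


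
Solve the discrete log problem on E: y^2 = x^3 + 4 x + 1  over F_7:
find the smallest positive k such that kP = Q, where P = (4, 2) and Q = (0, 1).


Enumerate multiples of P until we hit Q = (0, 1):
  1P = (4, 2)
  2P = (0, 1)
Match found at i = 2.

k = 2


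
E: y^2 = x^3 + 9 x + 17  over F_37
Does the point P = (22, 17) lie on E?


Check whether y^2 = x^3 + 9 x + 17 (mod 37) for (x, y) = (22, 17).
LHS: y^2 = 17^2 mod 37 = 30
RHS: x^3 + 9 x + 17 = 22^3 + 9*22 + 17 mod 37 = 22
LHS != RHS

No, not on the curve


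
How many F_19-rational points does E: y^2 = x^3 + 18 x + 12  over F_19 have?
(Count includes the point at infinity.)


For each x in F_19, count y with y^2 = x^3 + 18 x + 12 mod 19:
  x = 3: RHS = 17, y in [6, 13]  -> 2 point(s)
  x = 7: RHS = 6, y in [5, 14]  -> 2 point(s)
  x = 13: RHS = 11, y in [7, 12]  -> 2 point(s)
  x = 14: RHS = 6, y in [5, 14]  -> 2 point(s)
  x = 15: RHS = 9, y in [3, 16]  -> 2 point(s)
  x = 16: RHS = 7, y in [8, 11]  -> 2 point(s)
  x = 17: RHS = 6, y in [5, 14]  -> 2 point(s)
Affine points: 14. Add the point at infinity: total = 15.

#E(F_19) = 15


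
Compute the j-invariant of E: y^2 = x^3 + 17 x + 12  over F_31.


Delta = -16(4 a^3 + 27 b^2) mod 31 = 10
-1728 * (4 a)^3 = -1728 * (4*17)^3 mod 31 = 23
j = 23 * 10^(-1) mod 31 = 24

j = 24 (mod 31)


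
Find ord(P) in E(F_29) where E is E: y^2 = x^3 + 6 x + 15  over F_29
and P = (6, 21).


Compute successive multiples of P until we hit O:
  1P = (6, 21)
  2P = (22, 6)
  3P = (14, 1)
  4P = (8, 13)
  5P = (2, 21)
  6P = (21, 8)
  7P = (11, 22)
  8P = (19, 17)
  ... (continuing to 19P)
  19P = O

ord(P) = 19


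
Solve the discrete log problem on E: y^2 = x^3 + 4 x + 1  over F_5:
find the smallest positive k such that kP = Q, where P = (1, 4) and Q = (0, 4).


Enumerate multiples of P until we hit Q = (0, 4):
  1P = (1, 4)
  2P = (4, 4)
  3P = (0, 1)
  4P = (3, 0)
  5P = (0, 4)
Match found at i = 5.

k = 5


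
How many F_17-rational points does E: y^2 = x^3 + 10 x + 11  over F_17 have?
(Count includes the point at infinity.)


For each x in F_17, count y with y^2 = x^3 + 10 x + 11 mod 17:
  x = 3: RHS = 0, y in [0]  -> 1 point(s)
  x = 4: RHS = 13, y in [8, 9]  -> 2 point(s)
  x = 5: RHS = 16, y in [4, 13]  -> 2 point(s)
  x = 6: RHS = 15, y in [7, 10]  -> 2 point(s)
  x = 7: RHS = 16, y in [4, 13]  -> 2 point(s)
  x = 8: RHS = 8, y in [5, 12]  -> 2 point(s)
  x = 13: RHS = 9, y in [3, 14]  -> 2 point(s)
  x = 15: RHS = 0, y in [0]  -> 1 point(s)
  x = 16: RHS = 0, y in [0]  -> 1 point(s)
Affine points: 15. Add the point at infinity: total = 16.

#E(F_17) = 16


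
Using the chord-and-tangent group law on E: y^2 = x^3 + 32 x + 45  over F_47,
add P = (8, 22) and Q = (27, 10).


P != Q, so use the chord formula.
s = (y2 - y1) / (x2 - x1) = (35) / (19) mod 47 = 34
x3 = s^2 - x1 - x2 mod 47 = 34^2 - 8 - 27 = 40
y3 = s (x1 - x3) - y1 mod 47 = 34 * (8 - 40) - 22 = 18

P + Q = (40, 18)


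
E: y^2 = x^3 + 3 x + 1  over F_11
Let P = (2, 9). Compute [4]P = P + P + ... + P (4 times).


k = 4 = 100_2 (binary, LSB first: 001)
Double-and-add from P = (2, 9):
  bit 0 = 0: acc unchanged = O
  bit 1 = 0: acc unchanged = O
  bit 2 = 1: acc = O + (9, 8) = (9, 8)

4P = (9, 8)


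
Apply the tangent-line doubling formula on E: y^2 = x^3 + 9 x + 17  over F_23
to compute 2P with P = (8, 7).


Doubling: s = (3 x1^2 + a) / (2 y1)
s = (3*8^2 + 9) / (2*7) mod 23 = 16
x3 = s^2 - 2 x1 mod 23 = 16^2 - 2*8 = 10
y3 = s (x1 - x3) - y1 mod 23 = 16 * (8 - 10) - 7 = 7

2P = (10, 7)


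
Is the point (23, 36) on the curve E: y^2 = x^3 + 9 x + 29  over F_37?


Check whether y^2 = x^3 + 9 x + 29 (mod 37) for (x, y) = (23, 36).
LHS: y^2 = 36^2 mod 37 = 1
RHS: x^3 + 9 x + 29 = 23^3 + 9*23 + 29 mod 37 = 8
LHS != RHS

No, not on the curve


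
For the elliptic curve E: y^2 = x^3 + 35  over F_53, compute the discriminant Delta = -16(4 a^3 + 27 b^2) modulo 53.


4 a^3 + 27 b^2 = 4*0^3 + 27*35^2 = 0 + 33075 = 33075
Delta = -16 * (33075) = -529200
Delta mod 53 = 5

Delta = 5 (mod 53)


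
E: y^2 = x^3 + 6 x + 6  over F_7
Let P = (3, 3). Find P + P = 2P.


Doubling: s = (3 x1^2 + a) / (2 y1)
s = (3*3^2 + 6) / (2*3) mod 7 = 2
x3 = s^2 - 2 x1 mod 7 = 2^2 - 2*3 = 5
y3 = s (x1 - x3) - y1 mod 7 = 2 * (3 - 5) - 3 = 0

2P = (5, 0)


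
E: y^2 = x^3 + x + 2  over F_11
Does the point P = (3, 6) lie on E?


Check whether y^2 = x^3 + 1 x + 2 (mod 11) for (x, y) = (3, 6).
LHS: y^2 = 6^2 mod 11 = 3
RHS: x^3 + 1 x + 2 = 3^3 + 1*3 + 2 mod 11 = 10
LHS != RHS

No, not on the curve


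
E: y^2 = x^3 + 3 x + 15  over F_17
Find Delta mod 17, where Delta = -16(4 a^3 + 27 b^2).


4 a^3 + 27 b^2 = 4*3^3 + 27*15^2 = 108 + 6075 = 6183
Delta = -16 * (6183) = -98928
Delta mod 17 = 12

Delta = 12 (mod 17)


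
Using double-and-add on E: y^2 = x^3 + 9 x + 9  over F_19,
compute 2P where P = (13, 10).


k = 2 = 10_2 (binary, LSB first: 01)
Double-and-add from P = (13, 10):
  bit 0 = 0: acc unchanged = O
  bit 1 = 1: acc = O + (2, 4) = (2, 4)

2P = (2, 4)


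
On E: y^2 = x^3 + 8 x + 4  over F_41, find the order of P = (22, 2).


Compute successive multiples of P until we hit O:
  1P = (22, 2)
  2P = (13, 3)
  3P = (5, 28)
  4P = (24, 30)
  5P = (27, 10)
  6P = (29, 36)
  7P = (32, 8)
  8P = (30, 26)
  ... (continuing to 45P)
  45P = O

ord(P) = 45


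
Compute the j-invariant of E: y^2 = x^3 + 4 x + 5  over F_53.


Delta = -16(4 a^3 + 27 b^2) mod 53 = 50
-1728 * (4 a)^3 = -1728 * (4*4)^3 mod 53 = 50
j = 50 * 50^(-1) mod 53 = 1

j = 1 (mod 53)


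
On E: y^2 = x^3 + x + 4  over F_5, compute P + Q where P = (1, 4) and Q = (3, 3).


P != Q, so use the chord formula.
s = (y2 - y1) / (x2 - x1) = (4) / (2) mod 5 = 2
x3 = s^2 - x1 - x2 mod 5 = 2^2 - 1 - 3 = 0
y3 = s (x1 - x3) - y1 mod 5 = 2 * (1 - 0) - 4 = 3

P + Q = (0, 3)


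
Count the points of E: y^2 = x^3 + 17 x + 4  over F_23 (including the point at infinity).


For each x in F_23, count y with y^2 = x^3 + 17 x + 4 mod 23:
  x = 0: RHS = 4, y in [2, 21]  -> 2 point(s)
  x = 2: RHS = 0, y in [0]  -> 1 point(s)
  x = 3: RHS = 13, y in [6, 17]  -> 2 point(s)
  x = 6: RHS = 0, y in [0]  -> 1 point(s)
  x = 7: RHS = 6, y in [11, 12]  -> 2 point(s)
  x = 8: RHS = 8, y in [10, 13]  -> 2 point(s)
  x = 9: RHS = 12, y in [9, 14]  -> 2 point(s)
  x = 10: RHS = 1, y in [1, 22]  -> 2 point(s)
  x = 11: RHS = 4, y in [2, 21]  -> 2 point(s)
  x = 12: RHS = 4, y in [2, 21]  -> 2 point(s)
  x = 15: RHS = 0, y in [0]  -> 1 point(s)
  x = 16: RHS = 2, y in [5, 18]  -> 2 point(s)
  x = 17: RHS = 8, y in [10, 13]  -> 2 point(s)
  x = 18: RHS = 1, y in [1, 22]  -> 2 point(s)
  x = 20: RHS = 18, y in [8, 15]  -> 2 point(s)
  x = 21: RHS = 8, y in [10, 13]  -> 2 point(s)
  x = 22: RHS = 9, y in [3, 20]  -> 2 point(s)
Affine points: 31. Add the point at infinity: total = 32.

#E(F_23) = 32


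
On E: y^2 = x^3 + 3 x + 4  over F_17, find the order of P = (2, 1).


Compute successive multiples of P until we hit O:
  1P = (2, 1)
  2P = (14, 11)
  3P = (5, 5)
  4P = (8, 8)
  5P = (6, 0)
  6P = (8, 9)
  7P = (5, 12)
  8P = (14, 6)
  ... (continuing to 10P)
  10P = O

ord(P) = 10


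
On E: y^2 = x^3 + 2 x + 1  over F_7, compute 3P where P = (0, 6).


k = 3 = 11_2 (binary, LSB first: 11)
Double-and-add from P = (0, 6):
  bit 0 = 1: acc = O + (0, 6) = (0, 6)
  bit 1 = 1: acc = (0, 6) + (1, 2) = (1, 5)

3P = (1, 5)


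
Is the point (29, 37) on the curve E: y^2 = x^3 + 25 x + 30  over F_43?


Check whether y^2 = x^3 + 25 x + 30 (mod 43) for (x, y) = (29, 37).
LHS: y^2 = 37^2 mod 43 = 36
RHS: x^3 + 25 x + 30 = 29^3 + 25*29 + 30 mod 43 = 32
LHS != RHS

No, not on the curve


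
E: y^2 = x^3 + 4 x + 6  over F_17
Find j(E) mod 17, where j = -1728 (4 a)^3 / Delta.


Delta = -16(4 a^3 + 27 b^2) mod 17 = 4
-1728 * (4 a)^3 = -1728 * (4*4)^3 mod 17 = 11
j = 11 * 4^(-1) mod 17 = 7

j = 7 (mod 17)


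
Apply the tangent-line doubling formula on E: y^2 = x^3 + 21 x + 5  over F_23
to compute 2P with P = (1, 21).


Doubling: s = (3 x1^2 + a) / (2 y1)
s = (3*1^2 + 21) / (2*21) mod 23 = 17
x3 = s^2 - 2 x1 mod 23 = 17^2 - 2*1 = 11
y3 = s (x1 - x3) - y1 mod 23 = 17 * (1 - 11) - 21 = 16

2P = (11, 16)


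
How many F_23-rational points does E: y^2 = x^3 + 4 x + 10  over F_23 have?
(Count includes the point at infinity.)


For each x in F_23, count y with y^2 = x^3 + 4 x + 10 mod 23:
  x = 2: RHS = 3, y in [7, 16]  -> 2 point(s)
  x = 3: RHS = 3, y in [7, 16]  -> 2 point(s)
  x = 7: RHS = 13, y in [6, 17]  -> 2 point(s)
  x = 8: RHS = 2, y in [5, 18]  -> 2 point(s)
  x = 9: RHS = 16, y in [4, 19]  -> 2 point(s)
  x = 14: RHS = 4, y in [2, 21]  -> 2 point(s)
  x = 15: RHS = 18, y in [8, 15]  -> 2 point(s)
  x = 17: RHS = 0, y in [0]  -> 1 point(s)
  x = 18: RHS = 3, y in [7, 16]  -> 2 point(s)
Affine points: 17. Add the point at infinity: total = 18.

#E(F_23) = 18


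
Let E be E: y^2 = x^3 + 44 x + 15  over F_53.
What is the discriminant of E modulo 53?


4 a^3 + 27 b^2 = 4*44^3 + 27*15^2 = 340736 + 6075 = 346811
Delta = -16 * (346811) = -5548976
Delta mod 53 = 18

Delta = 18 (mod 53)


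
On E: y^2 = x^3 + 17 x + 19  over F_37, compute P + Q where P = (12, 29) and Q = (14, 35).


P != Q, so use the chord formula.
s = (y2 - y1) / (x2 - x1) = (6) / (2) mod 37 = 3
x3 = s^2 - x1 - x2 mod 37 = 3^2 - 12 - 14 = 20
y3 = s (x1 - x3) - y1 mod 37 = 3 * (12 - 20) - 29 = 21

P + Q = (20, 21)


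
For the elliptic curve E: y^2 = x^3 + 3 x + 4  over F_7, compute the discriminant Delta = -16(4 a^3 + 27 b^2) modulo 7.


4 a^3 + 27 b^2 = 4*3^3 + 27*4^2 = 108 + 432 = 540
Delta = -16 * (540) = -8640
Delta mod 7 = 5

Delta = 5 (mod 7)


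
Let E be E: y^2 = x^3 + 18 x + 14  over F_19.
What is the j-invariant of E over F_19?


Delta = -16(4 a^3 + 27 b^2) mod 19 = 18
-1728 * (4 a)^3 = -1728 * (4*18)^3 mod 19 = 12
j = 12 * 18^(-1) mod 19 = 7

j = 7 (mod 19)


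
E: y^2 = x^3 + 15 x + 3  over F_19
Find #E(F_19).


For each x in F_19, count y with y^2 = x^3 + 15 x + 3 mod 19:
  x = 1: RHS = 0, y in [0]  -> 1 point(s)
  x = 6: RHS = 5, y in [9, 10]  -> 2 point(s)
  x = 11: RHS = 17, y in [6, 13]  -> 2 point(s)
  x = 12: RHS = 11, y in [7, 12]  -> 2 point(s)
  x = 13: RHS = 1, y in [1, 18]  -> 2 point(s)
  x = 16: RHS = 7, y in [8, 11]  -> 2 point(s)
  x = 18: RHS = 6, y in [5, 14]  -> 2 point(s)
Affine points: 13. Add the point at infinity: total = 14.

#E(F_19) = 14


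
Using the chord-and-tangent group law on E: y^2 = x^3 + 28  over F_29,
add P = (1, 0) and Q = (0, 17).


P != Q, so use the chord formula.
s = (y2 - y1) / (x2 - x1) = (17) / (28) mod 29 = 12
x3 = s^2 - x1 - x2 mod 29 = 12^2 - 1 - 0 = 27
y3 = s (x1 - x3) - y1 mod 29 = 12 * (1 - 27) - 0 = 7

P + Q = (27, 7)


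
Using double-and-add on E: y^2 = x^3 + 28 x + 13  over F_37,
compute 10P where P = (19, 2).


k = 10 = 1010_2 (binary, LSB first: 0101)
Double-and-add from P = (19, 2):
  bit 0 = 0: acc unchanged = O
  bit 1 = 1: acc = O + (6, 29) = (6, 29)
  bit 2 = 0: acc unchanged = (6, 29)
  bit 3 = 1: acc = (6, 29) + (8, 34) = (20, 10)

10P = (20, 10)


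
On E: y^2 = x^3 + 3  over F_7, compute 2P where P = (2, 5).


Doubling: s = (3 x1^2 + a) / (2 y1)
s = (3*2^2 + 0) / (2*5) mod 7 = 4
x3 = s^2 - 2 x1 mod 7 = 4^2 - 2*2 = 5
y3 = s (x1 - x3) - y1 mod 7 = 4 * (2 - 5) - 5 = 4

2P = (5, 4)


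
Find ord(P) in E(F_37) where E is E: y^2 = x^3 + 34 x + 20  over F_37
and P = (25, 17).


Compute successive multiples of P until we hit O:
  1P = (25, 17)
  2P = (12, 11)
  3P = (7, 34)
  4P = (14, 24)
  5P = (14, 13)
  6P = (7, 3)
  7P = (12, 26)
  8P = (25, 20)
  ... (continuing to 9P)
  9P = O

ord(P) = 9


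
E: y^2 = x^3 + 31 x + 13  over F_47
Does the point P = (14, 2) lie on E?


Check whether y^2 = x^3 + 31 x + 13 (mod 47) for (x, y) = (14, 2).
LHS: y^2 = 2^2 mod 47 = 4
RHS: x^3 + 31 x + 13 = 14^3 + 31*14 + 13 mod 47 = 42
LHS != RHS

No, not on the curve


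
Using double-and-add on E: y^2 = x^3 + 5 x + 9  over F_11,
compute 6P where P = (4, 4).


k = 6 = 110_2 (binary, LSB first: 011)
Double-and-add from P = (4, 4):
  bit 0 = 0: acc unchanged = O
  bit 1 = 1: acc = O + (1, 9) = (1, 9)
  bit 2 = 1: acc = (1, 9) + (2, 4) = (0, 8)

6P = (0, 8)


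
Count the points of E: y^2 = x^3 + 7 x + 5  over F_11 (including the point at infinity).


For each x in F_11, count y with y^2 = x^3 + 7 x + 5 mod 11:
  x = 0: RHS = 5, y in [4, 7]  -> 2 point(s)
  x = 2: RHS = 5, y in [4, 7]  -> 2 point(s)
  x = 3: RHS = 9, y in [3, 8]  -> 2 point(s)
  x = 4: RHS = 9, y in [3, 8]  -> 2 point(s)
  x = 5: RHS = 0, y in [0]  -> 1 point(s)
  x = 7: RHS = 1, y in [1, 10]  -> 2 point(s)
  x = 8: RHS = 1, y in [1, 10]  -> 2 point(s)
  x = 9: RHS = 5, y in [4, 7]  -> 2 point(s)
Affine points: 15. Add the point at infinity: total = 16.

#E(F_11) = 16


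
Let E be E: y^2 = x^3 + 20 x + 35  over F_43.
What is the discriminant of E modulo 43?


4 a^3 + 27 b^2 = 4*20^3 + 27*35^2 = 32000 + 33075 = 65075
Delta = -16 * (65075) = -1041200
Delta mod 43 = 2

Delta = 2 (mod 43)


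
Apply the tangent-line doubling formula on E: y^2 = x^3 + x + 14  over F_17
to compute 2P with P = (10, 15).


Doubling: s = (3 x1^2 + a) / (2 y1)
s = (3*10^2 + 1) / (2*15) mod 17 = 14
x3 = s^2 - 2 x1 mod 17 = 14^2 - 2*10 = 6
y3 = s (x1 - x3) - y1 mod 17 = 14 * (10 - 6) - 15 = 7

2P = (6, 7)


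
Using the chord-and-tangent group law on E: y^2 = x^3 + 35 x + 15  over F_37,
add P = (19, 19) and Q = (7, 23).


P != Q, so use the chord formula.
s = (y2 - y1) / (x2 - x1) = (4) / (25) mod 37 = 12
x3 = s^2 - x1 - x2 mod 37 = 12^2 - 19 - 7 = 7
y3 = s (x1 - x3) - y1 mod 37 = 12 * (19 - 7) - 19 = 14

P + Q = (7, 14)


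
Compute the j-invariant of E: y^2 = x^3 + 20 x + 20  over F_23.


Delta = -16(4 a^3 + 27 b^2) mod 23 = 2
-1728 * (4 a)^3 = -1728 * (4*20)^3 mod 23 = 9
j = 9 * 2^(-1) mod 23 = 16

j = 16 (mod 23)


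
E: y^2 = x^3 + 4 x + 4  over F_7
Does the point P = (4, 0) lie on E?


Check whether y^2 = x^3 + 4 x + 4 (mod 7) for (x, y) = (4, 0).
LHS: y^2 = 0^2 mod 7 = 0
RHS: x^3 + 4 x + 4 = 4^3 + 4*4 + 4 mod 7 = 0
LHS = RHS

Yes, on the curve


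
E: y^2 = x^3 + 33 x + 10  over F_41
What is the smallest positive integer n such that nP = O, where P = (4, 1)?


Compute successive multiples of P until we hit O:
  1P = (4, 1)
  2P = (23, 29)
  3P = (39, 10)
  4P = (31, 19)
  5P = (11, 8)
  6P = (27, 17)
  7P = (28, 34)
  8P = (0, 25)
  ... (continuing to 39P)
  39P = O

ord(P) = 39


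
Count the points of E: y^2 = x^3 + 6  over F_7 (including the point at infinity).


For each x in F_7, count y with y^2 = x^3 + 0 x + 6 mod 7:
  x = 1: RHS = 0, y in [0]  -> 1 point(s)
  x = 2: RHS = 0, y in [0]  -> 1 point(s)
  x = 4: RHS = 0, y in [0]  -> 1 point(s)
Affine points: 3. Add the point at infinity: total = 4.

#E(F_7) = 4


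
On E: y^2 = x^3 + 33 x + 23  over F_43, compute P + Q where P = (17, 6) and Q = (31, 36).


P != Q, so use the chord formula.
s = (y2 - y1) / (x2 - x1) = (30) / (14) mod 43 = 39
x3 = s^2 - x1 - x2 mod 43 = 39^2 - 17 - 31 = 11
y3 = s (x1 - x3) - y1 mod 43 = 39 * (17 - 11) - 6 = 13

P + Q = (11, 13)


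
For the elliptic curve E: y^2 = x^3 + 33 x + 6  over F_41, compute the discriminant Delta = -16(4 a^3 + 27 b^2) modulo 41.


4 a^3 + 27 b^2 = 4*33^3 + 27*6^2 = 143748 + 972 = 144720
Delta = -16 * (144720) = -2315520
Delta mod 41 = 37

Delta = 37 (mod 41)


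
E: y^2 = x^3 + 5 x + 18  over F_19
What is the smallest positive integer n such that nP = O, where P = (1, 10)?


Compute successive multiples of P until we hit O:
  1P = (1, 10)
  2P = (5, 15)
  3P = (11, 6)
  4P = (14, 18)
  5P = (10, 2)
  6P = (17, 0)
  7P = (10, 17)
  8P = (14, 1)
  ... (continuing to 12P)
  12P = O

ord(P) = 12


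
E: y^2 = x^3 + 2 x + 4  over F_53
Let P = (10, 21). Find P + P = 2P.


Doubling: s = (3 x1^2 + a) / (2 y1)
s = (3*10^2 + 2) / (2*21) mod 53 = 40
x3 = s^2 - 2 x1 mod 53 = 40^2 - 2*10 = 43
y3 = s (x1 - x3) - y1 mod 53 = 40 * (10 - 43) - 21 = 37

2P = (43, 37)


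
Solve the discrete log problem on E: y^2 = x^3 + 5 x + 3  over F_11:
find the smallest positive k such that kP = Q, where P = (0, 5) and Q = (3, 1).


Enumerate multiples of P until we hit Q = (3, 1):
  1P = (0, 5)
  2P = (3, 10)
  3P = (1, 8)
  4P = (8, 4)
  5P = (8, 7)
  6P = (1, 3)
  7P = (3, 1)
Match found at i = 7.

k = 7


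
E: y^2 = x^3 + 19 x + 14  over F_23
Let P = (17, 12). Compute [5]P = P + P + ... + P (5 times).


k = 5 = 101_2 (binary, LSB first: 101)
Double-and-add from P = (17, 12):
  bit 0 = 1: acc = O + (17, 12) = (17, 12)
  bit 1 = 0: acc unchanged = (17, 12)
  bit 2 = 1: acc = (17, 12) + (11, 17) = (4, 4)

5P = (4, 4)


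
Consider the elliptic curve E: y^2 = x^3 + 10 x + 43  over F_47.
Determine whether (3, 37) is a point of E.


Check whether y^2 = x^3 + 10 x + 43 (mod 47) for (x, y) = (3, 37).
LHS: y^2 = 37^2 mod 47 = 6
RHS: x^3 + 10 x + 43 = 3^3 + 10*3 + 43 mod 47 = 6
LHS = RHS

Yes, on the curve


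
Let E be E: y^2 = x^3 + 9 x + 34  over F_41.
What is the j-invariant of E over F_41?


Delta = -16(4 a^3 + 27 b^2) mod 41 = 31
-1728 * (4 a)^3 = -1728 * (4*9)^3 mod 41 = 12
j = 12 * 31^(-1) mod 41 = 7

j = 7 (mod 41)


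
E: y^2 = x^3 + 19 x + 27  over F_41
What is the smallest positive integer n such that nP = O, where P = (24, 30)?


Compute successive multiples of P until we hit O:
  1P = (24, 30)
  2P = (2, 27)
  3P = (19, 21)
  4P = (16, 9)
  5P = (38, 5)
  6P = (28, 24)
  7P = (22, 8)
  8P = (34, 24)
  ... (continuing to 39P)
  39P = O

ord(P) = 39


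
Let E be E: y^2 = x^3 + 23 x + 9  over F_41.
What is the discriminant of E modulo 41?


4 a^3 + 27 b^2 = 4*23^3 + 27*9^2 = 48668 + 2187 = 50855
Delta = -16 * (50855) = -813680
Delta mod 41 = 6

Delta = 6 (mod 41)


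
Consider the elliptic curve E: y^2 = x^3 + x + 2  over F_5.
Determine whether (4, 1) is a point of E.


Check whether y^2 = x^3 + 1 x + 2 (mod 5) for (x, y) = (4, 1).
LHS: y^2 = 1^2 mod 5 = 1
RHS: x^3 + 1 x + 2 = 4^3 + 1*4 + 2 mod 5 = 0
LHS != RHS

No, not on the curve


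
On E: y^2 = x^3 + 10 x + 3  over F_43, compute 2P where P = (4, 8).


Doubling: s = (3 x1^2 + a) / (2 y1)
s = (3*4^2 + 10) / (2*8) mod 43 = 9
x3 = s^2 - 2 x1 mod 43 = 9^2 - 2*4 = 30
y3 = s (x1 - x3) - y1 mod 43 = 9 * (4 - 30) - 8 = 16

2P = (30, 16)


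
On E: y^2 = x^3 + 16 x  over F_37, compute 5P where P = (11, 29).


k = 5 = 101_2 (binary, LSB first: 101)
Double-and-add from P = (11, 29):
  bit 0 = 1: acc = O + (11, 29) = (11, 29)
  bit 1 = 0: acc unchanged = (11, 29)
  bit 2 = 1: acc = (11, 29) + (25, 35) = (11, 8)

5P = (11, 8)


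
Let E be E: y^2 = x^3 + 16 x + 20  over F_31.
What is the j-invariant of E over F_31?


Delta = -16(4 a^3 + 27 b^2) mod 31 = 17
-1728 * (4 a)^3 = -1728 * (4*16)^3 mod 31 = 2
j = 2 * 17^(-1) mod 31 = 22

j = 22 (mod 31)


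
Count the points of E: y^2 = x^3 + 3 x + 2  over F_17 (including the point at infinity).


For each x in F_17, count y with y^2 = x^3 + 3 x + 2 mod 17:
  x = 0: RHS = 2, y in [6, 11]  -> 2 point(s)
  x = 2: RHS = 16, y in [4, 13]  -> 2 point(s)
  x = 3: RHS = 4, y in [2, 15]  -> 2 point(s)
  x = 6: RHS = 15, y in [7, 10]  -> 2 point(s)
  x = 7: RHS = 9, y in [3, 14]  -> 2 point(s)
  x = 12: RHS = 15, y in [7, 10]  -> 2 point(s)
  x = 14: RHS = 0, y in [0]  -> 1 point(s)
  x = 16: RHS = 15, y in [7, 10]  -> 2 point(s)
Affine points: 15. Add the point at infinity: total = 16.

#E(F_17) = 16


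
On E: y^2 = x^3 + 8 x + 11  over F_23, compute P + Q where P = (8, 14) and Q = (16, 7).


P != Q, so use the chord formula.
s = (y2 - y1) / (x2 - x1) = (16) / (8) mod 23 = 2
x3 = s^2 - x1 - x2 mod 23 = 2^2 - 8 - 16 = 3
y3 = s (x1 - x3) - y1 mod 23 = 2 * (8 - 3) - 14 = 19

P + Q = (3, 19)


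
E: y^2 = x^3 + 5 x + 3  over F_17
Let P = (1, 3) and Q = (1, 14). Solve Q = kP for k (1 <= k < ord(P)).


Enumerate multiples of P until we hit Q = (1, 14):
  1P = (1, 3)
  2P = (13, 15)
  3P = (4, 11)
  4P = (4, 6)
  5P = (13, 2)
  6P = (1, 14)
Match found at i = 6.

k = 6


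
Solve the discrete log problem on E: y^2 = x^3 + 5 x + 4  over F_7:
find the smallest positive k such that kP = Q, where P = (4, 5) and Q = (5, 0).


Enumerate multiples of P until we hit Q = (5, 0):
  1P = (4, 5)
  2P = (0, 5)
  3P = (3, 2)
  4P = (2, 1)
  5P = (5, 0)
Match found at i = 5.

k = 5


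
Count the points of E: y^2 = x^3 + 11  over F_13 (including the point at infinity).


For each x in F_13, count y with y^2 = x^3 + 0 x + 11 mod 13:
  x = 1: RHS = 12, y in [5, 8]  -> 2 point(s)
  x = 3: RHS = 12, y in [5, 8]  -> 2 point(s)
  x = 4: RHS = 10, y in [6, 7]  -> 2 point(s)
  x = 7: RHS = 3, y in [4, 9]  -> 2 point(s)
  x = 8: RHS = 3, y in [4, 9]  -> 2 point(s)
  x = 9: RHS = 12, y in [5, 8]  -> 2 point(s)
  x = 10: RHS = 10, y in [6, 7]  -> 2 point(s)
  x = 11: RHS = 3, y in [4, 9]  -> 2 point(s)
  x = 12: RHS = 10, y in [6, 7]  -> 2 point(s)
Affine points: 18. Add the point at infinity: total = 19.

#E(F_13) = 19


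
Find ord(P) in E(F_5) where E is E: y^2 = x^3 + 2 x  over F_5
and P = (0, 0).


Compute successive multiples of P until we hit O:
  1P = (0, 0)
  2P = O

ord(P) = 2


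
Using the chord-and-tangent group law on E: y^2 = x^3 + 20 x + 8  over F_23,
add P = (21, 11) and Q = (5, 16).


P != Q, so use the chord formula.
s = (y2 - y1) / (x2 - x1) = (5) / (7) mod 23 = 4
x3 = s^2 - x1 - x2 mod 23 = 4^2 - 21 - 5 = 13
y3 = s (x1 - x3) - y1 mod 23 = 4 * (21 - 13) - 11 = 21

P + Q = (13, 21)


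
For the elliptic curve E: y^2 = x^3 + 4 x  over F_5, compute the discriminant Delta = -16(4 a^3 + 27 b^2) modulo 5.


4 a^3 + 27 b^2 = 4*4^3 + 27*0^2 = 256 + 0 = 256
Delta = -16 * (256) = -4096
Delta mod 5 = 4

Delta = 4 (mod 5)


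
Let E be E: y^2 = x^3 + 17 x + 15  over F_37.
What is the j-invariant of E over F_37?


Delta = -16(4 a^3 + 27 b^2) mod 37 = 30
-1728 * (4 a)^3 = -1728 * (4*17)^3 mod 37 = 29
j = 29 * 30^(-1) mod 37 = 17

j = 17 (mod 37)


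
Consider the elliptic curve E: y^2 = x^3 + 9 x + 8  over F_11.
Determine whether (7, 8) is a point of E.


Check whether y^2 = x^3 + 9 x + 8 (mod 11) for (x, y) = (7, 8).
LHS: y^2 = 8^2 mod 11 = 9
RHS: x^3 + 9 x + 8 = 7^3 + 9*7 + 8 mod 11 = 7
LHS != RHS

No, not on the curve


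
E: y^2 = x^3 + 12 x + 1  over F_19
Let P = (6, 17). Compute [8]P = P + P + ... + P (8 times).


k = 8 = 1000_2 (binary, LSB first: 0001)
Double-and-add from P = (6, 17):
  bit 0 = 0: acc unchanged = O
  bit 1 = 0: acc unchanged = O
  bit 2 = 0: acc unchanged = O
  bit 3 = 1: acc = O + (17, 11) = (17, 11)

8P = (17, 11)


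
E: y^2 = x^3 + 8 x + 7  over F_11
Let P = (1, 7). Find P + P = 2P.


Doubling: s = (3 x1^2 + a) / (2 y1)
s = (3*1^2 + 8) / (2*7) mod 11 = 0
x3 = s^2 - 2 x1 mod 11 = 0^2 - 2*1 = 9
y3 = s (x1 - x3) - y1 mod 11 = 0 * (1 - 9) - 7 = 4

2P = (9, 4)


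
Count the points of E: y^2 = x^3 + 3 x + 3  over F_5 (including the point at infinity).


For each x in F_5, count y with y^2 = x^3 + 3 x + 3 mod 5:
  x = 3: RHS = 4, y in [2, 3]  -> 2 point(s)
  x = 4: RHS = 4, y in [2, 3]  -> 2 point(s)
Affine points: 4. Add the point at infinity: total = 5.

#E(F_5) = 5


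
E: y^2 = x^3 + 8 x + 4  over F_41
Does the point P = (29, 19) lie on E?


Check whether y^2 = x^3 + 8 x + 4 (mod 41) for (x, y) = (29, 19).
LHS: y^2 = 19^2 mod 41 = 33
RHS: x^3 + 8 x + 4 = 29^3 + 8*29 + 4 mod 41 = 25
LHS != RHS

No, not on the curve


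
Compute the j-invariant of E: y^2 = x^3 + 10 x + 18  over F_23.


Delta = -16(4 a^3 + 27 b^2) mod 23 = 19
-1728 * (4 a)^3 = -1728 * (4*10)^3 mod 23 = 4
j = 4 * 19^(-1) mod 23 = 22

j = 22 (mod 23)


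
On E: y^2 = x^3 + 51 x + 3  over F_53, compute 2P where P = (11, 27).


Doubling: s = (3 x1^2 + a) / (2 y1)
s = (3*11^2 + 51) / (2*27) mod 53 = 43
x3 = s^2 - 2 x1 mod 53 = 43^2 - 2*11 = 25
y3 = s (x1 - x3) - y1 mod 53 = 43 * (11 - 25) - 27 = 7

2P = (25, 7)


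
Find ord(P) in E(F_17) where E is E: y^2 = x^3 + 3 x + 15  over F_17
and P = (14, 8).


Compute successive multiples of P until we hit O:
  1P = (14, 8)
  2P = (5, 11)
  3P = (0, 10)
  4P = (11, 11)
  5P = (10, 5)
  6P = (1, 6)
  7P = (15, 1)
  8P = (3, 0)
  ... (continuing to 16P)
  16P = O

ord(P) = 16


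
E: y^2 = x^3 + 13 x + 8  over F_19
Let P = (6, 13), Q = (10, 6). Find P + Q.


P != Q, so use the chord formula.
s = (y2 - y1) / (x2 - x1) = (12) / (4) mod 19 = 3
x3 = s^2 - x1 - x2 mod 19 = 3^2 - 6 - 10 = 12
y3 = s (x1 - x3) - y1 mod 19 = 3 * (6 - 12) - 13 = 7

P + Q = (12, 7)


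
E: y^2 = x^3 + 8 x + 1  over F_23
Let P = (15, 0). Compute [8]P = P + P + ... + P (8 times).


k = 8 = 1000_2 (binary, LSB first: 0001)
Double-and-add from P = (15, 0):
  bit 0 = 0: acc unchanged = O
  bit 1 = 0: acc unchanged = O
  bit 2 = 0: acc unchanged = O
  bit 3 = 1: acc = O + O = O

8P = O


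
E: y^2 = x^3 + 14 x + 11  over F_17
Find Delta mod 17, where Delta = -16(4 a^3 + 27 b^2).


4 a^3 + 27 b^2 = 4*14^3 + 27*11^2 = 10976 + 3267 = 14243
Delta = -16 * (14243) = -227888
Delta mod 17 = 14

Delta = 14 (mod 17)


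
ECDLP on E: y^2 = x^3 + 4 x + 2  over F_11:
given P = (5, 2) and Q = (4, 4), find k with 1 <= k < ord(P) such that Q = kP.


Enumerate multiples of P until we hit Q = (4, 4):
  1P = (5, 2)
  2P = (4, 4)
Match found at i = 2.

k = 2


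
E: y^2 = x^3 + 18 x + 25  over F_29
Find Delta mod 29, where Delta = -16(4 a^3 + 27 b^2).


4 a^3 + 27 b^2 = 4*18^3 + 27*25^2 = 23328 + 16875 = 40203
Delta = -16 * (40203) = -643248
Delta mod 29 = 1

Delta = 1 (mod 29)


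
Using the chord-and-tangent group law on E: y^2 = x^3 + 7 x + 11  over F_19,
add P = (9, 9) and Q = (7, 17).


P != Q, so use the chord formula.
s = (y2 - y1) / (x2 - x1) = (8) / (17) mod 19 = 15
x3 = s^2 - x1 - x2 mod 19 = 15^2 - 9 - 7 = 0
y3 = s (x1 - x3) - y1 mod 19 = 15 * (9 - 0) - 9 = 12

P + Q = (0, 12)


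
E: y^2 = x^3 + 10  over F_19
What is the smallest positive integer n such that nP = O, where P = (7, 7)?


Compute successive multiples of P until we hit O:
  1P = (7, 7)
  2P = (6, 13)
  3P = (4, 13)
  4P = (12, 3)
  5P = (9, 6)
  6P = (8, 3)
  7P = (1, 7)
  8P = (11, 12)
  ... (continuing to 19P)
  19P = O

ord(P) = 19


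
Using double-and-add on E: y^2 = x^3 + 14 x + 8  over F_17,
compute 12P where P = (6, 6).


k = 12 = 1100_2 (binary, LSB first: 0011)
Double-and-add from P = (6, 6):
  bit 0 = 0: acc unchanged = O
  bit 1 = 0: acc unchanged = O
  bit 2 = 1: acc = O + (10, 3) = (10, 3)
  bit 3 = 1: acc = (10, 3) + (12, 0) = (10, 14)

12P = (10, 14)


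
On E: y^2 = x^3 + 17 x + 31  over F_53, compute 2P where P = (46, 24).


Doubling: s = (3 x1^2 + a) / (2 y1)
s = (3*46^2 + 17) / (2*24) mod 53 = 52
x3 = s^2 - 2 x1 mod 53 = 52^2 - 2*46 = 15
y3 = s (x1 - x3) - y1 mod 53 = 52 * (46 - 15) - 24 = 51

2P = (15, 51)


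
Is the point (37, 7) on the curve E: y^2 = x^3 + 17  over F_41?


Check whether y^2 = x^3 + 0 x + 17 (mod 41) for (x, y) = (37, 7).
LHS: y^2 = 7^2 mod 41 = 8
RHS: x^3 + 0 x + 17 = 37^3 + 0*37 + 17 mod 41 = 35
LHS != RHS

No, not on the curve


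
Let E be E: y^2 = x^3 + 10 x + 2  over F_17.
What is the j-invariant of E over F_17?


Delta = -16(4 a^3 + 27 b^2) mod 17 = 11
-1728 * (4 a)^3 = -1728 * (4*10)^3 mod 17 = 4
j = 4 * 11^(-1) mod 17 = 5

j = 5 (mod 17)


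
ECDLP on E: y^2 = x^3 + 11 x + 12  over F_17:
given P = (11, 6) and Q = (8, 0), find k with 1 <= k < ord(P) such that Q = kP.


Enumerate multiples of P until we hit Q = (8, 0):
  1P = (11, 6)
  2P = (12, 11)
  3P = (2, 5)
  4P = (8, 0)
Match found at i = 4.

k = 4


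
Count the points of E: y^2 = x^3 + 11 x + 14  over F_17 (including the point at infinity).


For each x in F_17, count y with y^2 = x^3 + 11 x + 14 mod 17:
  x = 1: RHS = 9, y in [3, 14]  -> 2 point(s)
  x = 7: RHS = 9, y in [3, 14]  -> 2 point(s)
  x = 8: RHS = 2, y in [6, 11]  -> 2 point(s)
  x = 9: RHS = 9, y in [3, 14]  -> 2 point(s)
  x = 10: RHS = 2, y in [6, 11]  -> 2 point(s)
  x = 11: RHS = 4, y in [2, 15]  -> 2 point(s)
  x = 12: RHS = 4, y in [2, 15]  -> 2 point(s)
  x = 13: RHS = 8, y in [5, 12]  -> 2 point(s)
  x = 15: RHS = 1, y in [1, 16]  -> 2 point(s)
  x = 16: RHS = 2, y in [6, 11]  -> 2 point(s)
Affine points: 20. Add the point at infinity: total = 21.

#E(F_17) = 21
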